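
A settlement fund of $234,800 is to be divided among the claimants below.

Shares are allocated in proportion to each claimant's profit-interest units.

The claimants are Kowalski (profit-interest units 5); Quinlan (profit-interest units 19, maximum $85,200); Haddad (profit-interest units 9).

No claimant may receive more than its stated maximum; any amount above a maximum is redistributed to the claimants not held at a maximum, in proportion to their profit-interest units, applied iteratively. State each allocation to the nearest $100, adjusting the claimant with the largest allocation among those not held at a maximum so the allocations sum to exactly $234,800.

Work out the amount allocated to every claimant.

Profit-interest units total: 33.
Unconstrained shares: Kowalski 35,575.76; Quinlan 135,187.88; Haddad 64,036.36.
Held at cap: Quinlan ($85,200); balance $149,600 reallocated over remaining profit-interest units 14.
Remaining shares: Kowalski 53,428.57 → $53,400; Haddad 96,171.43 → $96,200.

Kowalski: $53,400 | Quinlan: $85,200 | Haddad: $96,200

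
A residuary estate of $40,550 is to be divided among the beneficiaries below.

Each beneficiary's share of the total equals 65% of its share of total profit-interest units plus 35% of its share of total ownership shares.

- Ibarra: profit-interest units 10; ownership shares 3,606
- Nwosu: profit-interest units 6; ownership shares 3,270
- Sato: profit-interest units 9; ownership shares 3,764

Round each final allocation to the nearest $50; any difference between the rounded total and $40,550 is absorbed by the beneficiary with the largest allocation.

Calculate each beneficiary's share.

Totals — profit-interest units 25, ownership shares 10,640.
Composite weights (65% profit-interest units + 35% ownership shares): Ibarra 0.3786; Nwosu 0.2636; Sato 0.3578.
Proportional shares: Ibarra 15,352.98; Nwosu 10,687.59; Sato 14,509.43.
Rounded to nearest $50: Ibarra $15,350; Nwosu $10,700; Sato $14,500. Sum = $40,550.
Sum already equals the total — no adjustment.

Ibarra: $15,350; Nwosu: $10,700; Sato: $14,500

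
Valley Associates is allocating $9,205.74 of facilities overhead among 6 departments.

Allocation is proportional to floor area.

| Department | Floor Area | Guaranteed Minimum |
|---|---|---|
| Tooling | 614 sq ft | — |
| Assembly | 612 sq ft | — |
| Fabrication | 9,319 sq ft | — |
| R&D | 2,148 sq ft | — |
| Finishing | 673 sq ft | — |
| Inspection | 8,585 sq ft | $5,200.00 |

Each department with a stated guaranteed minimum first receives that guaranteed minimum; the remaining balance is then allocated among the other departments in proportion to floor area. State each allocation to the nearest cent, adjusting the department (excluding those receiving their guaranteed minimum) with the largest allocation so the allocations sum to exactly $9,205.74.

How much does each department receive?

Guaranteed amounts: Inspection $5,200.00. Residual $4,005.74.
Residual split over remaining floor area 13,366: Tooling 184.0135 → $184.01; Assembly 183.4141 → $183.41; Fabrication 2,792.8693 → $2,792.87; R&D 643.7475 → $643.75; Finishing 201.6956 → $201.70.

Tooling: $184.01 · Assembly: $183.41 · Fabrication: $2,792.87 · R&D: $643.75 · Finishing: $201.70 · Inspection: $5,200.00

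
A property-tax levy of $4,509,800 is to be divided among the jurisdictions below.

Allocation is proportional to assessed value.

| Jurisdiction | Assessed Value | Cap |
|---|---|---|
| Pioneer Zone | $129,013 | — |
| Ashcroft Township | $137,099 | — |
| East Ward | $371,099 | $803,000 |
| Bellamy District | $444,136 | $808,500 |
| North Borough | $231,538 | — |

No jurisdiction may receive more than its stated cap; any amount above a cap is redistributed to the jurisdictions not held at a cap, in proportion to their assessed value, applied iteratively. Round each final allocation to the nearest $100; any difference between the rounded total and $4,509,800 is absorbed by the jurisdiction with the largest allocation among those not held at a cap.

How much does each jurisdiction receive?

Assessed value total: 1,312,885.
Unconstrained shares: Pioneer Zone 443,163.59; Ashcroft Township 470,939.24; East Ward 1,274,736.38; Bellamy District 1,525,620.70; North Borough 795,340.09.
Cap binds for East Ward ($803,000), Bellamy District ($808,500); residual $2,898,300 reallocated over remaining assessed value 497,650.
Remaining shares: Pioneer Zone 751,368.19 → $751,400; Ashcroft Township 798,460.83 → $798,500; North Borough 1,348,470.98 → $1,348,500.
Rounding difference −$100 applied to North Borough → $1,348,400.

Pioneer Zone: $751,400; Ashcroft Township: $798,500; East Ward: $803,000; Bellamy District: $808,500; North Borough: $1,348,400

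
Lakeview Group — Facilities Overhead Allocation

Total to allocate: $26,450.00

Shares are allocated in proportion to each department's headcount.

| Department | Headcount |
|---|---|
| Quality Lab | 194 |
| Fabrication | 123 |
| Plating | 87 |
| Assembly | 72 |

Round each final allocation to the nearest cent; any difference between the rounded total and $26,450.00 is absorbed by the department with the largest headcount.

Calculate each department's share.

Headcount total: 194 + 123 + 87 + 72 = 476.
Pro-rata amounts: Quality Lab 10,780.0420; Fabrication 6,834.7689; Plating 4,834.3487; Assembly 4,000.8403.
Rounded to nearest cent: Quality Lab $10,780.04; Fabrication $6,834.77; Plating $4,834.35; Assembly $4,000.84. Sum = $26,450.00.
No rounding difference to absorb.

Quality Lab: $10,780.04 | Fabrication: $6,834.77 | Plating: $4,834.35 | Assembly: $4,000.84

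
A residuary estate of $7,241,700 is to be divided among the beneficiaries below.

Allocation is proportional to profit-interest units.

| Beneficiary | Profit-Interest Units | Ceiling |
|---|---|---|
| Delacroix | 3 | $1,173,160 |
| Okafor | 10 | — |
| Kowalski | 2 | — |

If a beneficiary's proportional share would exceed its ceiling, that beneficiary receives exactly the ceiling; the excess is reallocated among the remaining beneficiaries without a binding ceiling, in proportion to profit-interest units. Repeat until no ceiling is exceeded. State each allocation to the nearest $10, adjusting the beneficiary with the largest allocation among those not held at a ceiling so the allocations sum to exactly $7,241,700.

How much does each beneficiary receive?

Combined profit-interest units = 15.
Pro-rata shares before constraints: Delacroix 1,448,340.00; Okafor 4,827,800.00; Kowalski 965,560.00.
Held at cap: Delacroix ($1,173,160); residual $6,068,540 reallocated over remaining profit-interest units 12.
Remaining shares: Okafor 5,057,116.67 → $5,057,120; Kowalski 1,011,423.33 → $1,011,420.

Delacroix: $1,173,160; Okafor: $5,057,120; Kowalski: $1,011,420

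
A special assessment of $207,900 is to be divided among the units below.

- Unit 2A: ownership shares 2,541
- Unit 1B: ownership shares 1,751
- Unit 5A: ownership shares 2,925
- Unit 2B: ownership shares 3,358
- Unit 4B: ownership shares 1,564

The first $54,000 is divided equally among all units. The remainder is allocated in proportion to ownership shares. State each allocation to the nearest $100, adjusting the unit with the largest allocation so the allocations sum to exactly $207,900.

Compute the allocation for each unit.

Unit 2A: $43,000 · Unit 1B: $33,000 · Unit 5A: $47,900 · Unit 2B: $53,400 · Unit 4B: $30,600

Equal tier: $54,000 ÷ 5 = $10,800 apiece.
Remainder $153,900 by ownership shares (total 12,139): Unit 2A 32,215.17 → $32,200; Unit 1B 22,199.43 → $22,200; Unit 5A 37,083.57 → $37,100; Unit 2B 42,573.21 → $42,600; Unit 4B 19,828.62 → $19,800.
Totals: Unit 2A $10,800 + $32,200 = $43,000; Unit 1B $10,800 + $22,200 = $33,000; Unit 5A $10,800 + $37,100 = $47,900; Unit 2B $10,800 + $42,600 = $53,400; Unit 4B $10,800 + $19,800 = $30,600.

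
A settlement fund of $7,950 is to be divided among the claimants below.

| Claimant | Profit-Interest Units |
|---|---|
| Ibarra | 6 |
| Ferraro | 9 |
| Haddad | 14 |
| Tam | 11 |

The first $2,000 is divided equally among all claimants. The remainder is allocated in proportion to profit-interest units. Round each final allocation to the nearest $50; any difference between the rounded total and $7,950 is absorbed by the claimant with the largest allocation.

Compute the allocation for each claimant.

Equal tier: $2,000 ÷ 4 = $500 apiece.
Remainder $5,950 by profit-interest units (total 40): Ibarra 892.50 → $900; Ferraro 1,338.75 → $1,350; Haddad 2,082.50 → $2,100; Tam 1,636.25 → $1,650.
Rounding difference −$50 on remainder applied to Haddad.
Totals: Ibarra $500 + $900 = $1,400; Ferraro $500 + $1,350 = $1,850; Haddad $500 + $2,050 = $2,550; Tam $500 + $1,650 = $2,150.

Ibarra: $1,400; Ferraro: $1,850; Haddad: $2,550; Tam: $2,150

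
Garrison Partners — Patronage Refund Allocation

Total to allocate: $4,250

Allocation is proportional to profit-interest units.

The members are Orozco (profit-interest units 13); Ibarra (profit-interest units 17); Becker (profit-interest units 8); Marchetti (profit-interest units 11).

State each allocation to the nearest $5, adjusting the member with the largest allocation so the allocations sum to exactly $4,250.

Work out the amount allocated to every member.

Orozco: $1,130; Ibarra: $1,470; Becker: $695; Marchetti: $955

Profit-interest units total: 49.
Pro-rata amounts: Orozco 13/49 × $4,250 = 1,127.55; Ibarra 17/49 × $4,250 = 1,474.49; Becker 8/49 × $4,250 = 693.88; Marchetti 11/49 × $4,250 = 954.08.
At nearest $5: Orozco $1,130; Ibarra $1,475; Becker $695; Marchetti $955. Sum = $4,255.
Difference $4,250 − $4,255 = −$5 applied to largest allocation (Ibarra): Ibarra becomes $1,470.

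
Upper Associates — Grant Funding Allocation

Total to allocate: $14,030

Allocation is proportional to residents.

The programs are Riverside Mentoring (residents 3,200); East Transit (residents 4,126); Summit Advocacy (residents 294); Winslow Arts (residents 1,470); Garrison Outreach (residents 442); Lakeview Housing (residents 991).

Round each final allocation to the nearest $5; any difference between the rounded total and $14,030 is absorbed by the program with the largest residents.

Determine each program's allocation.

Combined residents = 10,523.
Raw shares: Riverside Mentoring 3,200/10,523 × $14,030 = 4,266.46; East Transit 4,126/10,523 × $14,030 = 5,501.07; Summit Advocacy 294/10,523 × $14,030 = 391.98; Winslow Arts 1,470/10,523 × $14,030 = 1,959.91; Garrison Outreach 442/10,523 × $14,030 = 589.31; Lakeview Housing 991/10,523 × $14,030 = 1,321.27.
After rounding ($5): Riverside Mentoring $4,265; East Transit $5,500; Summit Advocacy $390; Winslow Arts $1,960; Garrison Outreach $590; Lakeview Housing $1,320. Sum = $14,025.
Difference $14,030 − $14,025 = +$5 applied to largest residents (East Transit): East Transit becomes $5,505.

Riverside Mentoring: $4,265; East Transit: $5,505; Summit Advocacy: $390; Winslow Arts: $1,960; Garrison Outreach: $590; Lakeview Housing: $1,320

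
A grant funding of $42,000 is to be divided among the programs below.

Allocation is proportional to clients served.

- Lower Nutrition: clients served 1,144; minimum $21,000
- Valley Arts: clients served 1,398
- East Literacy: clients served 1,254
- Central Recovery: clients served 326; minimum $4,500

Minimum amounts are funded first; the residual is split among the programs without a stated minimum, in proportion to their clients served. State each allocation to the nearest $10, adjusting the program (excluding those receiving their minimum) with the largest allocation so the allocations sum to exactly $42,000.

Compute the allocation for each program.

Fund the minimums — Lower Nutrition $21,000; Central Recovery $4,500. Remaining pool $16,500.
Remaining pool split over remaining clients served 2,652: Valley Arts 8,697.96 → $8,700; East Literacy 7,802.04 → $7,800.

Lower Nutrition: $21,000; Valley Arts: $8,700; East Literacy: $7,800; Central Recovery: $4,500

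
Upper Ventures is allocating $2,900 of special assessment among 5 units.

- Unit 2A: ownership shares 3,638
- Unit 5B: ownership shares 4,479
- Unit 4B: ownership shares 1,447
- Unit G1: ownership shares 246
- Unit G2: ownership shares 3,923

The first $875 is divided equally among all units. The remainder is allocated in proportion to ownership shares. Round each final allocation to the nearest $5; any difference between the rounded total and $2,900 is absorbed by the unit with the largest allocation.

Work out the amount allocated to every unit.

First tranche $875 split equally: $175 each.
Remainder $2,025 by ownership shares (total 13,733): Unit 2A 536.44 → $535; Unit 5B 660.45 → $660; Unit 4B 213.37 → $215; Unit G1 36.27 → $35; Unit G2 578.47 → $580.
Totals: Unit 2A $175 + $535 = $710; Unit 5B $175 + $660 = $835; Unit 4B $175 + $215 = $390; Unit G1 $175 + $35 = $210; Unit G2 $175 + $580 = $755.

Unit 2A: $710 · Unit 5B: $835 · Unit 4B: $390 · Unit G1: $210 · Unit G2: $755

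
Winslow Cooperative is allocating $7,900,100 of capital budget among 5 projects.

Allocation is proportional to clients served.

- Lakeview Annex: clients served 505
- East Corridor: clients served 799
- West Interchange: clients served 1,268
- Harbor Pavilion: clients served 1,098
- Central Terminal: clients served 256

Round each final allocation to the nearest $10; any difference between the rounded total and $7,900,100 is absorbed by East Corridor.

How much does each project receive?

Sum of clients served: 3,926.
Pro-rata amounts: Lakeview Annex 505/3,926 × $7,900,100 = 1,016,187.09; East Corridor 799/3,926 × $7,900,100 = 1,607,789.07; West Interchange 1,268/3,926 × $7,900,100 = 2,551,535.10; Harbor Pavilion 1,098/3,926 × $7,900,100 = 2,209,452.32; Central Terminal 256/3,926 × $7,900,100 = 515,136.42.
Rounded to nearest $10: Lakeview Annex $1,016,190; East Corridor $1,607,790; West Interchange $2,551,540; Harbor Pavilion $2,209,450; Central Terminal $515,140. Sum = $7,900,110.
Difference $7,900,100 − $7,900,110 = −$10 applied to East Corridor: East Corridor becomes $1,607,780.

Lakeview Annex: $1,016,190 · East Corridor: $1,607,780 · West Interchange: $2,551,540 · Harbor Pavilion: $2,209,450 · Central Terminal: $515,140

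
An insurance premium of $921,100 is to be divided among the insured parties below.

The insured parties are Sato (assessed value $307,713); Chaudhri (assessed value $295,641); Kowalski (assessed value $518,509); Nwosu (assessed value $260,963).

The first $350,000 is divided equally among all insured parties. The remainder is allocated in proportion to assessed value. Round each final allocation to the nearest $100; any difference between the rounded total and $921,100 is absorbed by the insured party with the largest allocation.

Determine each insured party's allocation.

Sato: $214,600 · Chaudhri: $209,600 · Kowalski: $301,600 · Nwosu: $195,300

$350,000 shared equally gives $87,500 per insured party.
Remainder $571,100 by assessed value (total 1,382,826): Sato 127,083.88 → $127,100; Chaudhri 122,098.21 → $122,100; Kowalski 214,141.54 → $214,100; Nwosu 107,776.37 → $107,800.
Totals: Sato $87,500 + $127,100 = $214,600; Chaudhri $87,500 + $122,100 = $209,600; Kowalski $87,500 + $214,100 = $301,600; Nwosu $87,500 + $107,800 = $195,300.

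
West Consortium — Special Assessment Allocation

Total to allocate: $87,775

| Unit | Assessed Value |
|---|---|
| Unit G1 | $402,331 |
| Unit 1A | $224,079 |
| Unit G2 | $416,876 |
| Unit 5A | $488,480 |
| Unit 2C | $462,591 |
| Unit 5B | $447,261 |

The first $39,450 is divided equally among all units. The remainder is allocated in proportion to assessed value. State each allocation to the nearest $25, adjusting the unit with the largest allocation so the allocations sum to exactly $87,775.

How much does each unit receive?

Unit G1: $14,550 | Unit 1A: $11,000 | Unit G2: $14,825 | Unit 5A: $16,250 | Unit 2C: $15,725 | Unit 5B: $15,425

$39,450 shared equally gives $6,575 per unit.
Remainder $48,325 by assessed value (total 2,441,618): Unit G1 7,963.02 → $7,975; Unit 1A 4,435.02 → $4,425; Unit G2 8,250.89 → $8,250; Unit 5A 9,668.10 → $9,675; Unit 2C 9,155.70 → $9,150; Unit 5B 8,852.28 → $8,850.
Totals: Unit G1 $6,575 + $7,975 = $14,550; Unit 1A $6,575 + $4,425 = $11,000; Unit G2 $6,575 + $8,250 = $14,825; Unit 5A $6,575 + $9,675 = $16,250; Unit 2C $6,575 + $9,150 = $15,725; Unit 5B $6,575 + $8,850 = $15,425.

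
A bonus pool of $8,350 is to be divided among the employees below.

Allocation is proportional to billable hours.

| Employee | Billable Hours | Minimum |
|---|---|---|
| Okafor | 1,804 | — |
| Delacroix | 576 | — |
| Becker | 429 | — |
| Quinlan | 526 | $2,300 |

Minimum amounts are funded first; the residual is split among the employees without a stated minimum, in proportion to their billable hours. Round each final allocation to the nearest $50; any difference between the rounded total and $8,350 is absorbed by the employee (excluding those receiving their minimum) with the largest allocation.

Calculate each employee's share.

Okafor: $3,900; Delacroix: $1,250; Becker: $900; Quinlan: $2,300

Guaranteed amounts: Quinlan $2,300. Balance $6,050.
Balance split over remaining billable hours 2,809: Okafor 3,885.44 → $3,900; Delacroix 1,240.58 → $1,250; Becker 923.98 → $900.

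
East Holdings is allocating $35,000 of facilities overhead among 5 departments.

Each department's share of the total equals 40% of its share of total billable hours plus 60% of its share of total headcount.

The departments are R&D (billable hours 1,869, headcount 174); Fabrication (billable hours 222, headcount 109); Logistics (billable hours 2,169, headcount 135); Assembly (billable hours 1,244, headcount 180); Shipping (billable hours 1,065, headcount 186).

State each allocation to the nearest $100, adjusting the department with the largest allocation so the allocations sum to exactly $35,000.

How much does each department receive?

R&D: $8,600 | Fabrication: $3,400 | Logistics: $8,200 | Assembly: $7,500 | Shipping: $7,300

Billable hours total 6,569; headcount total 784.
Composite weights (40% billable hours + 60% headcount): R&D 0.2470; Fabrication 0.0969; Logistics 0.2354; Assembly 0.2135; Shipping 0.2072.
Proportional shares: R&D 8,643.97; Fabrication 3,392.77; Logistics 8,238.69; Assembly 7,472.67; Shipping 7,251.89.
After rounding ($100): R&D $8,600; Fabrication $3,400; Logistics $8,200; Assembly $7,500; Shipping $7,300. Sum = $35,000.
No rounding difference to absorb.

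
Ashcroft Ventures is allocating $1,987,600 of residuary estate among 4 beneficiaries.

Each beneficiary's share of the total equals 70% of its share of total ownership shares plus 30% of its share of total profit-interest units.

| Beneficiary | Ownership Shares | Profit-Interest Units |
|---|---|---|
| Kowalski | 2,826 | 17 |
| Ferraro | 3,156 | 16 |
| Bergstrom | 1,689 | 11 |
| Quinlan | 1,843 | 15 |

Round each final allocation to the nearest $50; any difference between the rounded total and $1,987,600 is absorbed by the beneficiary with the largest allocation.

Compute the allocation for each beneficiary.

Totals — ownership shares 9,514, profit-interest units 59.
Combined weights (70% ownership shares + 30% profit-interest units): Kowalski 0.2944; Ferraro 0.3136; Bergstrom 0.1802; Quinlan 0.2119.
Raw shares: Kowalski 585,081.55; Ferraro 623,234.05; Bergstrom 358,168.90; Quinlan 421,115.50.
Rounded to nearest $50: Kowalski $585,100; Ferraro $623,250; Bergstrom $358,150; Quinlan $421,100. Sum = $1,987,600.
Sum already equals the total — no adjustment.

Kowalski: $585,100 · Ferraro: $623,250 · Bergstrom: $358,150 · Quinlan: $421,100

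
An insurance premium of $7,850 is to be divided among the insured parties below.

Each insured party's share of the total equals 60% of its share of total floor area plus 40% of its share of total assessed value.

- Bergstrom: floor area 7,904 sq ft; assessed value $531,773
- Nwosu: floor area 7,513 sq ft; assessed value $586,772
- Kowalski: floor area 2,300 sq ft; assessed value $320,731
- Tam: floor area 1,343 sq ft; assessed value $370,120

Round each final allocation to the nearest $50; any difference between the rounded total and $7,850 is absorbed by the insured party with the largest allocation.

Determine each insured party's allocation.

Totals — floor area 19,060, assessed value 1,809,396.
Composite weights (60% floor area + 40% assessed value): Bergstrom 0.3664; Nwosu 0.3662; Kowalski 0.1433; Tam 0.1241.
Proportional shares: Bergstrom 2,876.02; Nwosu 2,874.85; Kowalski 1,124.96; Tam 974.18.
After rounding ($50): Bergstrom $2,900; Nwosu $2,850; Kowalski $1,100; Tam $950. Sum = $7,800.
Difference $7,850 − $7,800 = +$50 applied to largest allocation (Bergstrom): Bergstrom becomes $2,950.

Bergstrom: $2,950 | Nwosu: $2,850 | Kowalski: $1,100 | Tam: $950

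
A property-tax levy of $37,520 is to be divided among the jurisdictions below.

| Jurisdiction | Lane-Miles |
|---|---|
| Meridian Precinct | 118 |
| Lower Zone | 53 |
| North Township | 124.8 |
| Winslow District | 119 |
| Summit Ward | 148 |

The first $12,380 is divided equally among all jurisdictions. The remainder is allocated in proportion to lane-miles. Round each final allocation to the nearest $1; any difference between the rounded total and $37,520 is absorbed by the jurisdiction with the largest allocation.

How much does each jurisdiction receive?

$12,380 shared equally gives $2,476 per jurisdiction.
Remainder $25,140 by lane-miles (total 562.8): Meridian Precinct 5,271.00 → $5,271; Lower Zone 2,367.48 → $2,367; North Township 5,574.75 → $5,575; Winslow District 5,315.67 → $5,316; Summit Ward 6,611.09 → $6,611.
Totals: Meridian Precinct $2,476 + $5,271 = $7,747; Lower Zone $2,476 + $2,367 = $4,843; North Township $2,476 + $5,575 = $8,051; Winslow District $2,476 + $5,316 = $7,792; Summit Ward $2,476 + $6,611 = $9,087.

Meridian Precinct: $7,747 · Lower Zone: $4,843 · North Township: $8,051 · Winslow District: $7,792 · Summit Ward: $9,087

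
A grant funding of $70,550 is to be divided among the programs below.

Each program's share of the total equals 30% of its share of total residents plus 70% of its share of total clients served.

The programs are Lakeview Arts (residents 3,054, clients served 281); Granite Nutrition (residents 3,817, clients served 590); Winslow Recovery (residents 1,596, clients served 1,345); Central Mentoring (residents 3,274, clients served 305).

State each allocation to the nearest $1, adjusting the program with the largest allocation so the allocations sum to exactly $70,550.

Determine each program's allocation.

Totals — residents 11,741, clients served 2,521.
Composite weights (30% residents + 70% clients served): Lakeview Arts 0.1561; Granite Nutrition 0.2614; Winslow Recovery 0.4142; Central Mentoring 0.1683.
Unrounded shares: Lakeview Arts 11,009.95; Granite Nutrition 18,438.52; Winslow Recovery 29,224.85; Central Mentoring 11,876.68.
After rounding ($1): Lakeview Arts $11,010; Granite Nutrition $18,439; Winslow Recovery $29,225; Central Mentoring $11,877. Sum = $70,551.
Difference $70,550 − $70,551 = −$1 applied to largest allocation (Winslow Recovery): Winslow Recovery becomes $29,224.

Lakeview Arts: $11,010 | Granite Nutrition: $18,439 | Winslow Recovery: $29,224 | Central Mentoring: $11,877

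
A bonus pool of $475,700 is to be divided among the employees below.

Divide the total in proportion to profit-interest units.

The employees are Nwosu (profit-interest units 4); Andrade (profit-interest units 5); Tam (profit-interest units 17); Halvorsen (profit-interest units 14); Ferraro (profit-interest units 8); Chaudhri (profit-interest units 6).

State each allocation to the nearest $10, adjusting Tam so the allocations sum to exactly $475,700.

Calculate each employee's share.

Profit-interest units total: 54.
Unrounded shares: Nwosu 4/54 × $475,700 = 35,237.04; Andrade 5/54 × $475,700 = 44,046.30; Tam 17/54 × $475,700 = 149,757.41; Halvorsen 14/54 × $475,700 = 123,329.63; Ferraro 8/54 × $475,700 = 70,474.07; Chaudhri 6/54 × $475,700 = 52,855.56.
Rounded to nearest $10: Nwosu $35,240; Andrade $44,050; Tam $149,760; Halvorsen $123,330; Ferraro $70,470; Chaudhri $52,860. Sum = $475,710.
Difference $475,700 − $475,710 = −$10 applied to Tam: Tam becomes $149,750.

Nwosu: $35,240; Andrade: $44,050; Tam: $149,750; Halvorsen: $123,330; Ferraro: $70,470; Chaudhri: $52,860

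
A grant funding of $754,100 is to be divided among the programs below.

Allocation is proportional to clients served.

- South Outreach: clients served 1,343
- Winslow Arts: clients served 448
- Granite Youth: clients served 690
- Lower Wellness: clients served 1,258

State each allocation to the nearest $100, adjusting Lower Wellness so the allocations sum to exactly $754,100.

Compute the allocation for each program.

Sum of clients served: 3,739.
Unrounded shares: South Outreach 1,343/3,739 × $754,100 = 270,862.88; Winslow Arts 448/3,739 × $754,100 = 90,354.85; Granite Youth 690/3,739 × $754,100 = 139,162.61; Lower Wellness 1,258/3,739 × $754,100 = 253,719.66.
Rounded to nearest $100: South Outreach $270,900; Winslow Arts $90,400; Granite Youth $139,200; Lower Wellness $253,700. Sum = $754,200.
Difference $754,100 − $754,200 = −$100 applied to Lower Wellness: Lower Wellness becomes $253,600.

South Outreach: $270,900 | Winslow Arts: $90,400 | Granite Youth: $139,200 | Lower Wellness: $253,600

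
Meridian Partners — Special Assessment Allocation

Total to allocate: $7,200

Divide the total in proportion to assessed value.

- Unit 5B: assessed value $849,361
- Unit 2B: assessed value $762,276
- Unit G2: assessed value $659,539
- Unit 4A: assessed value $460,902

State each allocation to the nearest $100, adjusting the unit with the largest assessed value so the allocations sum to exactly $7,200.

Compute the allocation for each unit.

Unit 5B: $2,300 | Unit 2B: $2,000 | Unit G2: $1,700 | Unit 4A: $1,200

Total assessed value = 2,732,078.
Proportional shares: Unit 5B 849,361/2,732,078 × $7,200 = 2,238.37; Unit 2B 762,276/2,732,078 × $7,200 = 2,008.87; Unit G2 659,539/2,732,078 × $7,200 = 1,738.12; Unit 4A 460,902/2,732,078 × $7,200 = 1,214.64.
After rounding ($100): Unit 5B $2,200; Unit 2B $2,000; Unit G2 $1,700; Unit 4A $1,200. Sum = $7,100.
Difference $7,200 − $7,100 = +$100 applied to largest assessed value (Unit 5B): Unit 5B becomes $2,300.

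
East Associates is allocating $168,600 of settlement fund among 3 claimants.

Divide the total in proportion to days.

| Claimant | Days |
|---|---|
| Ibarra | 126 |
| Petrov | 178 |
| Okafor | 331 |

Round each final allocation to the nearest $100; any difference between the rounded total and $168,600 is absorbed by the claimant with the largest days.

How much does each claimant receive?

Ibarra: $33,500; Petrov: $47,300; Okafor: $87,800

Total days = 126 + 178 + 331 = 635.
Pro-rata amounts: Ibarra 33,454.49; Petrov 47,261.10; Okafor 87,884.41.
After rounding ($100): Ibarra $33,500; Petrov $47,300; Okafor $87,900. Sum = $168,700.
Difference $168,600 − $168,700 = −$100 applied to largest days (Okafor): Okafor becomes $87,800.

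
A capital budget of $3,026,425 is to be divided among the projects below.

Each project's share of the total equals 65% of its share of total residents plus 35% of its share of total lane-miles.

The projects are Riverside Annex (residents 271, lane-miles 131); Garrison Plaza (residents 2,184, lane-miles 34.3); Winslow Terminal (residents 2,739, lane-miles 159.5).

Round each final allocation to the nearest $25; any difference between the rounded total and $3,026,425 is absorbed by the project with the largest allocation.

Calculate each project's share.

Totals — residents 5,194, lane-miles 324.8.
Combined weights (65% residents + 35% lane-miles): Riverside Annex 0.1751; Garrison Plaza 0.3103; Winslow Terminal 0.5146.
Unrounded shares: Riverside Annex 529,860.21; Garrison Plaza 939,028.77; Winslow Terminal 1,557,536.02.
At nearest $25: Riverside Annex $529,850; Garrison Plaza $939,025; Winslow Terminal $1,557,525. Sum = $3,026,400.
Difference $3,026,425 − $3,026,400 = +$25 applied to largest allocation (Winslow Terminal): Winslow Terminal becomes $1,557,550.

Riverside Annex: $529,850; Garrison Plaza: $939,025; Winslow Terminal: $1,557,550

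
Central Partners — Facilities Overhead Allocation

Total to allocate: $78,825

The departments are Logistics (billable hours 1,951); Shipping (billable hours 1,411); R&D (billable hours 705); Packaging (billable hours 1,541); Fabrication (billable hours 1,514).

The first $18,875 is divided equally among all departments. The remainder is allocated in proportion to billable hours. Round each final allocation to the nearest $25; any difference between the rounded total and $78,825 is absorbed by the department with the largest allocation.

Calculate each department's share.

Logistics: $20,200 | Shipping: $15,650 | R&D: $9,700 | Packaging: $16,750 | Fabrication: $16,525

$18,875 shared equally gives $3,775 per department.
Remainder $59,950 by billable hours (total 7,122): Logistics 16,422.70 → $16,425; Shipping 11,877.20 → $11,875; R&D 5,934.39 → $5,925; Packaging 12,971.49 → $12,975; Fabrication 12,744.22 → $12,750.
Totals: Logistics $3,775 + $16,425 = $20,200; Shipping $3,775 + $11,875 = $15,650; R&D $3,775 + $5,925 = $9,700; Packaging $3,775 + $12,975 = $16,750; Fabrication $3,775 + $12,750 = $16,525.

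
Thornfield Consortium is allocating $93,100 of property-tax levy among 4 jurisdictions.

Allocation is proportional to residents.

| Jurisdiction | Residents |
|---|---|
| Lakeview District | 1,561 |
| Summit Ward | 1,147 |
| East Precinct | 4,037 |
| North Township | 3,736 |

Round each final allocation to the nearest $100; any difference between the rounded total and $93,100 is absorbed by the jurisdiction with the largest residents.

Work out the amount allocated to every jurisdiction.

Lakeview District: $13,900 · Summit Ward: $10,200 · East Precinct: $35,800 · North Township: $33,200

Sum of residents: 1,561 + 1,147 + 4,037 + 3,736 = 10,481.
Pro-rata amounts: Lakeview District 13,865.96; Summit Ward 10,188.50; East Precinct 35,859.62; North Township 33,185.92.
After rounding ($100): Lakeview District $13,900; Summit Ward $10,200; East Precinct $35,900; North Township $33,200. Sum = $93,200.
Difference $93,100 − $93,200 = −$100 applied to largest residents (East Precinct): East Precinct becomes $35,800.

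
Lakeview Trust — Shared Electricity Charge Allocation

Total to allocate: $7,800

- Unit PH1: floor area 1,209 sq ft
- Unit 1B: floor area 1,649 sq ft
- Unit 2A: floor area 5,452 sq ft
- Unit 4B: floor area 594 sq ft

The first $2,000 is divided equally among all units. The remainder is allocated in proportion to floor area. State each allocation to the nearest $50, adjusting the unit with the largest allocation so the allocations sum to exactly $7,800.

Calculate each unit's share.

Unit PH1: $1,300 · Unit 1B: $1,550 · Unit 2A: $4,050 · Unit 4B: $900

Equal tier: $2,000 ÷ 4 = $500 apiece.
Remainder $5,800 by floor area (total 8,904): Unit PH1 787.53 → $800; Unit 1B 1,074.15 → $1,050; Unit 2A 3,551.39 → $3,550; Unit 4B 386.93 → $400.
Totals: Unit PH1 $500 + $800 = $1,300; Unit 1B $500 + $1,050 = $1,550; Unit 2A $500 + $3,550 = $4,050; Unit 4B $500 + $400 = $900.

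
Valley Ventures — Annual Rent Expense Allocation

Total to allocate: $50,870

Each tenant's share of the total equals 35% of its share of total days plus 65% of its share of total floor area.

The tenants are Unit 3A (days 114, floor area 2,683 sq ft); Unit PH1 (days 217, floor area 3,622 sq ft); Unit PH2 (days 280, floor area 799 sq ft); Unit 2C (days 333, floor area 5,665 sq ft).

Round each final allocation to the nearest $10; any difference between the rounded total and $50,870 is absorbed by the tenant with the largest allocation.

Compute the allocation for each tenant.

Totals — days 944, floor area 12,769.
Composite weights (35% days + 65% floor area): Unit 3A 0.1788; Unit PH1 0.2648; Unit PH2 0.1445; Unit 2C 0.4118.
Raw shares: Unit 3A 9,097.78; Unit PH1 13,471.99; Unit PH2 7,350.02; Unit 2C 20,950.21.
After rounding ($10): Unit 3A $9,100; Unit PH1 $13,470; Unit PH2 $7,350; Unit 2C $20,950. Sum = $50,870.
Rounded total matches; no reconciliation needed.

Unit 3A: $9,100; Unit PH1: $13,470; Unit PH2: $7,350; Unit 2C: $20,950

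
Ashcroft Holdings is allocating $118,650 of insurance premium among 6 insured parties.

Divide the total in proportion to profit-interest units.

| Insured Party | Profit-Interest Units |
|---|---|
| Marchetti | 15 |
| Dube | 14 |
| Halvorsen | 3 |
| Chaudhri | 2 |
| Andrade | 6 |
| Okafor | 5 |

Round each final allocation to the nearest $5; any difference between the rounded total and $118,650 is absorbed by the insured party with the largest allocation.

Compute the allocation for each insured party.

Marchetti: $39,545 | Dube: $36,915 | Halvorsen: $7,910 | Chaudhri: $5,275 | Andrade: $15,820 | Okafor: $13,185

Combined profit-interest units = 45.
Pro-rata amounts: Marchetti 15/45 × $118,650 = 39,550.00; Dube 14/45 × $118,650 = 36,913.33; Halvorsen 3/45 × $118,650 = 7,910.00; Chaudhri 2/45 × $118,650 = 5,273.33; Andrade 6/45 × $118,650 = 15,820.00; Okafor 5/45 × $118,650 = 13,183.33.
After rounding ($5): Marchetti $39,550; Dube $36,915; Halvorsen $7,910; Chaudhri $5,275; Andrade $15,820; Okafor $13,185. Sum = $118,655.
Difference $118,650 − $118,655 = −$5 applied to largest allocation (Marchetti): Marchetti becomes $39,545.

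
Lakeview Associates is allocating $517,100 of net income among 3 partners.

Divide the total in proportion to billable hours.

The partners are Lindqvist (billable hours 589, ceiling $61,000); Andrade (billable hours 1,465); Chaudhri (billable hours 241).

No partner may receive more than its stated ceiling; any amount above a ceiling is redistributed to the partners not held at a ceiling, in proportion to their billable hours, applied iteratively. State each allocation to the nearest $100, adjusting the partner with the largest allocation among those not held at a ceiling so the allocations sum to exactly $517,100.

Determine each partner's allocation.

Lindqvist: $61,000 · Andrade: $391,700 · Chaudhri: $64,400

Billable hours total: 2,295.
Proportional shares (ignoring caps): Lindqvist 132,711.07; Andrade 330,087.80; Chaudhri 54,301.13.
Cap binds for Lindqvist ($61,000); balance $456,100 reallocated over remaining billable hours 1,706.
Redistributed shares: Andrade 391,668.52 → $391,700; Chaudhri 64,431.48 → $64,400.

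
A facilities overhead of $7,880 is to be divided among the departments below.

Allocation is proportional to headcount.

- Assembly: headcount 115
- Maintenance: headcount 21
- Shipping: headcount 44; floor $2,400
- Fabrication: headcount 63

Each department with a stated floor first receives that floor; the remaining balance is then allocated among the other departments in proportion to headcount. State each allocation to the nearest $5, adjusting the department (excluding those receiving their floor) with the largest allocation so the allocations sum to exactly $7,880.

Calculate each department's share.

Fund the minimums — Shipping $2,400. Balance $5,480.
Balance split over remaining headcount 199: Assembly 3,166.83 → $3,165; Maintenance 578.29 → $580; Fabrication 1,734.87 → $1,735.

Assembly: $3,165; Maintenance: $580; Shipping: $2,400; Fabrication: $1,735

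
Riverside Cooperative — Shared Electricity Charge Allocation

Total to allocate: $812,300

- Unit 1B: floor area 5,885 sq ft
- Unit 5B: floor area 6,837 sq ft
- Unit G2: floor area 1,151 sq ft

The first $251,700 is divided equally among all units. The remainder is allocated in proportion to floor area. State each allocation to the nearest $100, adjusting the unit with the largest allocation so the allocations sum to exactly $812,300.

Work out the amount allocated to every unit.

Equal tier: $251,700 ÷ 3 = $83,900 apiece.
Remainder $560,600 by floor area (total 13,873): Unit 1B 237,809.49 → $237,800; Unit 5B 276,279.26 → $276,300; Unit G2 46,511.25 → $46,500.
Totals: Unit 1B $83,900 + $237,800 = $321,700; Unit 5B $83,900 + $276,300 = $360,200; Unit G2 $83,900 + $46,500 = $130,400.

Unit 1B: $321,700 | Unit 5B: $360,200 | Unit G2: $130,400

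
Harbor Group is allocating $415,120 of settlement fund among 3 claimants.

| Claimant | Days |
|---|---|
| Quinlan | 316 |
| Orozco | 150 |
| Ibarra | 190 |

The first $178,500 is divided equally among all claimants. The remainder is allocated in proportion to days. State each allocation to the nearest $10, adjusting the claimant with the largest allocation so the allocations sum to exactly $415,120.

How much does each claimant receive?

$178,500 shared equally gives $59,500 per claimant.
Remainder $236,620 by days (total 656): Quinlan 113,981.59 → $113,980; Orozco 54,105.18 → $54,110; Ibarra 68,533.23 → $68,530.
Totals: Quinlan $59,500 + $113,980 = $173,480; Orozco $59,500 + $54,110 = $113,610; Ibarra $59,500 + $68,530 = $128,030.

Quinlan: $173,480 · Orozco: $113,610 · Ibarra: $128,030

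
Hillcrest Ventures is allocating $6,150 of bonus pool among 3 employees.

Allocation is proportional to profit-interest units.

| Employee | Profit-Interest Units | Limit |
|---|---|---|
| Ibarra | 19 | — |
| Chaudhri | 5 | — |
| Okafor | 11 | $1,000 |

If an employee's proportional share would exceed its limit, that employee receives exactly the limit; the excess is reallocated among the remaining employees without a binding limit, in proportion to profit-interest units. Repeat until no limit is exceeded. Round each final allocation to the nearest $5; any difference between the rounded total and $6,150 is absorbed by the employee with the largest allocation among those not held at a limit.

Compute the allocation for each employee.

Sum of profit-interest units: 35.
Pro-rata shares before constraints: Ibarra 3,338.57; Chaudhri 878.57; Okafor 1,932.86.
Held at cap: Okafor ($1,000); balance $5,150 reallocated over remaining profit-interest units 24.
Remaining shares: Ibarra 4,077.08 → $4,075; Chaudhri 1,072.92 → $1,075.

Ibarra: $4,075 · Chaudhri: $1,075 · Okafor: $1,000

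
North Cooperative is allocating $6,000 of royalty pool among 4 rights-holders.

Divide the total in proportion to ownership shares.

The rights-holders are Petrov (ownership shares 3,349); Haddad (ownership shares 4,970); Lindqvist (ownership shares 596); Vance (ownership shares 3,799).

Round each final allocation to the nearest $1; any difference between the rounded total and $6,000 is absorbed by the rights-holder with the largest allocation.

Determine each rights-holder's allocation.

Total ownership shares = 12,714.
Raw shares: Petrov 3,349/12,714 × $6,000 = 1,580.46; Haddad 4,970/12,714 × $6,000 = 2,345.45; Lindqvist 596/12,714 × $6,000 = 281.26; Vance 3,799/12,714 × $6,000 = 1,792.83.
After rounding ($1): Petrov $1,580; Haddad $2,345; Lindqvist $281; Vance $1,793. Sum = $5,999.
Difference $6,000 − $5,999 = +$1 applied to largest allocation (Haddad): Haddad becomes $2,346.

Petrov: $1,580 · Haddad: $2,346 · Lindqvist: $281 · Vance: $1,793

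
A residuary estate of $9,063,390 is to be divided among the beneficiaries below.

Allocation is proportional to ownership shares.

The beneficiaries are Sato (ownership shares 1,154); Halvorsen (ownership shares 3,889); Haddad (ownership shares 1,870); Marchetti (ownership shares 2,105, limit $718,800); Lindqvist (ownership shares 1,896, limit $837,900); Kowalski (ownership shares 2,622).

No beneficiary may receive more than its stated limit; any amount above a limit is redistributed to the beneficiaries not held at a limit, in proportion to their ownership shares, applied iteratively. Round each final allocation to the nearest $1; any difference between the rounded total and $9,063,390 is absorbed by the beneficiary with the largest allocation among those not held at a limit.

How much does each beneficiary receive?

Sato: $908,518 | Halvorsen: $3,061,722 | Haddad: $1,472,209 | Marchetti: $718,800 | Lindqvist: $837,900 | Kowalski: $2,064,241

Total ownership shares = 13,536.
Proportional shares (ignoring caps): Sato 772,691.49; Halvorsen 2,603,983.73; Haddad 1,252,108.40; Marchetti 1,409,458.92; Lindqvist 1,269,517.39; Kowalski 1,755,630.07.
Cap binds for Marchetti ($718,800), Lindqvist ($837,900); residual $7,506,690 reallocated over remaining ownership shares 9,535.
Remaining shares: Sato 908,518.12 → $908,518; Halvorsen 3,061,721.80 → $3,061,722; Haddad 1,472,208.74 → $1,472,209; Kowalski 2,064,241.34 → $2,064,241.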